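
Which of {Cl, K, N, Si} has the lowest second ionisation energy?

Si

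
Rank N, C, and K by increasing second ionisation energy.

Consider each +1 ion: N⁺ still has 4 valence electrons; C⁺ still has 3 valence electrons; K⁺ is the bare [Ar] core.
Pulling an electron out of a noble-gas core costs far more than removing a remaining valence electron, so K sits at the high end of IE_2.
Valence configurations: N⁺ [He]2s²2p², C⁺ [He]2s²2p¹.
Tabulated IE_2 (kJ/mol): N 2856, C 2353, K 3052.
Hence IE_2: C < N < K.

C, N, K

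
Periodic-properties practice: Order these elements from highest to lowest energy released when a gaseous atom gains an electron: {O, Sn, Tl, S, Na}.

Electron affinity generally becomes more exothermic across a period toward the halogens and less exothermic down a group.
These span different periods and groups, so the two trends combine.
Na > Tl: the two effects oppose for this pair; the down-group effect wins (53 vs 19 kJ/mol).
Sn > Na: the two effects oppose for this pair; the across-period effect wins (107 vs 53 kJ/mol).
O > Sn: both effects reinforce here, so O is clearly the higher of the two.
S > O: this pair runs against the simple trend — see the exception note.
Note the exception: S has a higher electron affinity than O, contrary to the simple trend — the compact 2p subshell of O repels the added electron more than S's larger 3p does.
For reference (kJ/mol): O 141, Na 53, S 200, Sn 107, Tl 19.
So from highest to lowest: S > O > Sn > Na > Tl.

S > O > Sn > Na > Tl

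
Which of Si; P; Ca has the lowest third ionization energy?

P

The third ionization energy removes an electron from the +2 ion. For each element: Si²⁺ still has 2 valence electrons; P²⁺ still has 3 valence electrons; Ca²⁺ is the bare [Ar] core.
Pulling an electron out of a noble-gas core costs far more than removing a remaining valence electron, so Ca sits at the high end of IE_3.
Valence configurations: Si²⁺ [Ne]3s², P²⁺ [Ne]3s²3p¹.
P²⁺ loses a lone 3p electron whereas Si²⁺ must break into a filled 3s² pair, so IE_3(Si) > IE_3(P) even though P has the higher nuclear charge.
Approximate IE_3 values (kJ/mol): Si 3232, P 2914, Ca 4912.
Putting it together, IE_3: P < Si < Ca.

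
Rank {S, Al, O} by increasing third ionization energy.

Al, S, O

The third ionization energy removes an electron from the +2 ion. For each element: S²⁺ still has 4 valence electrons; Al²⁺ still has 1 valence electron; O²⁺ still has 4 valence electrons.
All are still removing valence electrons, so compare the +2 ions as you would atoms: IE_3 generally rises across a period (higher Z_eff) and falls down a group (larger shell), subject to the usual subshell exceptions.
Valence configurations: S²⁺ [Ne]3s²3p², Al²⁺ [Ne]3s¹, O²⁺ [He]2s²2p².
Tabulated IE_3 (kJ/mol): S 3357, Al 2745, O 5300.
Overall IE_3 order: Al < S < O.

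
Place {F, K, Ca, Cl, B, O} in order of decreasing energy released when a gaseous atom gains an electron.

Cl > F > O > K > B > Ca

B is in period 2, group 13; O is in period 2, group 16; F is in period 2, group 17; Cl is in period 3, group 17; K is in period 4, group 1; Ca is in period 4, group 2.
Atoms with high Z_eff and room in the valence shell (especially the halogens) have the most exothermic electron affinities.
Here both period and group differ, so the two effects have to be weighed against each other.
B > Ca: relative to Ca, both the across-period and down-group shifts push B's electron affinity up.
K > B: this pair runs against the simple trend — see the exception note.
O > K: relative to K, both the across-period and down-group shifts push O's electron affinity up.
F > O: both are in period 2; the period trend gives F the larger value.
Cl > F: this pair runs against the simple trend — see the exception note.
Note the exception: K has a higher electron affinity than B, contrary to the simple trend — B's ns²np¹ configuration gives only a small electron affinity — the sparsely filled np subshell binds an added electron weakly.
Note the exception: Cl has a higher electron affinity than F, contrary to the simple trend — F's small 2p subshell makes the incoming electron feel strong e⁻–e⁻ repulsion, so Cl actually releases more energy on gaining an electron.
Note the exception: K has a higher electron affinity than Ca, contrary to the simple trend — adding an electron to Ca (ns²) has to open a new, higher-energy np subshell, which is unfavourable.
Tabulated electron affinity (kJ/mol): B 27, O 141, F 328, Cl 349, K 48, Ca 2.
So from highest to lowest: Cl > F > O > K > B > Ca.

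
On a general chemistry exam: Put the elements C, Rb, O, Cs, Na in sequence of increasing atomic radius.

O < C < Na < Rb < Cs

C is in period 2, group 14; O is in period 2, group 16; Na is in period 3, group 1; Rb is in period 5, group 1; Cs is in period 6, group 1.
Radius decreases left→right (rising Z_eff, same n) and increases top→bottom (higher n).
Neither a single period nor a single group — weigh both effects.
C > O: C lies to the left of O in period 2, so the across-period effect alone puts C larger.
Na > C: both effects reinforce here, so Na is clearly the larger of the two.
Rb > Na: Rb sits below Na in group 1, so the down-group effect alone puts Rb larger.
Cs > Rb: Cs sits below Rb in group 1, so the down-group effect alone puts Cs larger.
Approximate values (pm): C 75, O 63, Na 155, Rb 210, Cs 232.
So from smallest to largest: O < C < Na < Rb < Cs.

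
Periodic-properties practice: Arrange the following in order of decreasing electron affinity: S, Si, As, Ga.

S > Si > As > Ga

Si is in period 3, group 14; S is in period 3, group 16; Ga is in period 4, group 13; As is in period 4, group 15.
EA tends to increase across a period and decrease down a group, though the pattern is less regular than for IE or radius.
Neither a single period nor a single group — weigh both effects.
As > Ga: both are in period 4; the period trend gives As the larger value.
Si > As: the two effects oppose for this pair; the down-group effect wins (134 vs 78 kJ/mol).
S > Si: both are in period 3; the period trend gives S the larger value.
Tabulated electron affinity (kJ/mol): Si 134, S 200, Ga 29, As 78.
So from highest to lowest: S > Si > As > Ga.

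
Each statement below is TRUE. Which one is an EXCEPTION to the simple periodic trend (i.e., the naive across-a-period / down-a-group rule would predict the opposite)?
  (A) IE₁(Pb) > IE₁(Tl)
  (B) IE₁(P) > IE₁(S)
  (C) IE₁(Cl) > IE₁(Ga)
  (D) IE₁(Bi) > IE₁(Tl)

The general trend: first ionization energy increases across a period and decreases down a group.
(A) Pb (period 6, group 14) vs Tl (period 6, group 13): the stated order agrees with the simple trend.
(B) P (period 3, group 15) vs S (period 3, group 16): the stated order contradicts the simple trend.
(C) Cl (period 3, group 17) vs Ga (period 4, group 13): the stated order agrees with the simple trend.
(D) Bi (period 6, group 15) vs Tl (period 6, group 13): the stated order agrees with the simple trend.
The exception is (B): S (3p⁴) ionizes more easily than half-filled P (3p³) because the paired 3p electron in S is pushed out by e⁻–e⁻ repulsion.

(B)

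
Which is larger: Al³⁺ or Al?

Al

Forming Al³⁺ removes 3 electrons from Al. Fewer electrons for the same nuclear charge means less shielding and a higher Z_eff on the remaining electrons, and for main-group metals the entire outer shell is lost.
A cation is smaller than its parent atom: Al³⁺ < Al.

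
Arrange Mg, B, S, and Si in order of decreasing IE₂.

The second ionization energy removes an electron from the +1 ion. For each element: Mg⁺ still has 1 valence electron; B⁺ still has 2 valence electrons; S⁺ still has 5 valence electrons; Si⁺ still has 3 valence electrons.
All are still removing valence electrons, so compare the +1 ions as you would atoms: IE_2 generally rises across a period (higher Z_eff) and falls down a group (larger shell), subject to the usual subshell exceptions.
Valence configurations: Mg⁺ [Ne]3s¹, B⁺ [He]2s², S⁺ [Ne]3s²3p³, Si⁺ [Ne]3s²3p¹.
The numbers (kJ/mol): Mg 1451, B 2427, S 2252, Si 1577.
So the second ionization energies run Mg < Si < S < B.

B, S, Si, Mg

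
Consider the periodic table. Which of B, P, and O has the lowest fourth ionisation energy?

P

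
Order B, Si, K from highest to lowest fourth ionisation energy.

B > K > Si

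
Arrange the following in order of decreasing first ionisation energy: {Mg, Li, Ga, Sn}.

Mg > Sn > Ga > Li

Li is in period 2, group 1; Mg is in period 3, group 2; Ga is in period 4, group 13; Sn is in period 5, group 14.
Removing the outermost electron gets harder across a period and easier down a group.
A diagonal step moves right (one effect) and down (the opposite effect) at once.
Ga > Li: period and group pull opposite ways; the across-period shift dominates (579 vs 520 kJ/mol).
Sn > Ga: the two effects oppose for this pair; the across-period effect wins (709 vs 579 kJ/mol).
Mg > Sn: the two effects oppose for this pair; the down-group effect wins (738 vs 709 kJ/mol).
Approximate values (kJ/mol): Li 520, Mg 738, Ga 579, Sn 709.
So from highest to lowest: Mg > Sn > Ga > Li.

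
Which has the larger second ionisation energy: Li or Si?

Li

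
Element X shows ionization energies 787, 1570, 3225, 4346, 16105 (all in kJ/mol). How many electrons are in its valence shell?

Look for the largest jump between consecutive ionization energies: IE5/IE4 ≈ 3.7, far larger than any earlier ratio.
That jump marks the point where a core electron is being removed. So the atom has 4 valence electrons.

4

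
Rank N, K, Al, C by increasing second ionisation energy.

Al < C < N < K

After 1 electron has been removed, what remains? N⁺ still has 4 valence electrons; K⁺ is the bare [Ar] core; Al⁺ still has 2 valence electrons; C⁺ still has 3 valence electrons.
Breaking into a closed-shell core is much more expensive than removing a leftover valence electron — K has the largest IE_2 here.
Valence configurations: N⁺ [He]2s²2p², Al⁺ [Ne]3s², C⁺ [He]2s²2p¹.
Tabulated IE_2 (kJ/mol): N 2856, K 3052, Al 1817, C 2353.
Putting it together, IE_2: Al < C < N < K.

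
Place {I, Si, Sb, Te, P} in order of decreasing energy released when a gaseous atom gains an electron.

Si is in period 3, group 14; P is in period 3, group 15; Sb is in period 5, group 15; Te is in period 5, group 16; I is in period 5, group 17.
Atoms with high Z_eff and room in the valence shell (especially the halogens) have the most exothermic electron affinities.
These span different periods and groups, so the two trends combine.
Sb > P: this pair runs against the simple trend — see the exception note.
Si > Sb: period and group pull opposite ways; the down-group shift dominates (134 vs 103 kJ/mol).
Te > Si: the two effects oppose for this pair; the across-period effect wins (190 vs 134 kJ/mol).
I > Te: both are in period 5; the period trend gives I the larger value.
Note the exception: Sb has a higher electron affinity than P, contrary to the simple trend — both are half-filled np³, but the pairing/repulsion penalty for the added electron shrinks as the p orbitals become larger and more diffuse down the group, and for Sb that outweighs the weaker nuclear attraction.
Note the exception: Si has a higher electron affinity than P, contrary to the simple trend — adding an electron to P's half-filled 3p³ is unfavourable, so Si (3p²) has the more exothermic EA.
For reference (kJ/mol): Si 134, P 72, Sb 103, Te 190, I 295.
So from highest to lowest: I > Te > Si > Sb > P.

I > Te > Si > Sb > P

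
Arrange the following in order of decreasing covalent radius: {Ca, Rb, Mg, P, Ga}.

Mg is in period 3, group 2; P is in period 3, group 15; Ca is in period 4, group 2; Ga is in period 4, group 13; Rb is in period 5, group 1.
Atomic radius shrinks across a period as nuclear charge pulls the same shell inward, and grows down a group as new shells are added.
Neither a single period nor a single group — weigh both effects.
Ga > P: relative to P, both the across-period and down-group shifts push Ga's atomic radius up.
Mg > Ga: period and group pull opposite ways; the across-period shift dominates (139 vs 124 pm).
Ca > Mg: Ca sits below Mg in group 2, so the down-group effect alone puts Ca larger.
Rb > Ca: relative to Ca, both the across-period and down-group shifts push Rb's atomic radius up.
Tabulated atomic radius (pm): Mg 139, P 111, Ca 171, Ga 124, Rb 210.
So from largest to smallest: Rb > Ca > Mg > Ga > P.

Rb > Ca > Mg > Ga > P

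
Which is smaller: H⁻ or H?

H

Forming H⁻ adds 1 electron to H. More electron–electron repulsion in the same shell, with unchanged nuclear charge, lets the cloud expand.
An anion is larger than its parent atom: H⁻ > H.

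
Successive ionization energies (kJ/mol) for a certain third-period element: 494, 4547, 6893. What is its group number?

Look for the largest jump between consecutive ionization energies: IE2/IE1 ≈ 9.2, far larger than any earlier ratio.
That jump marks the point where a core electron is being removed. So the atom has 1 valence electron.
A main-group element with 1 valence electron is in group 1.

Group 1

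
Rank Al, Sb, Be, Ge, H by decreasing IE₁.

H, Be, Sb, Ge, Al

H is in period 1, group 1; Be is in period 2, group 2; Al is in period 3, group 13; Ge is in period 4, group 14; Sb is in period 5, group 15.
First ionization energy rises across a period (greater Z_eff holds electrons more tightly) and falls down a group (valence electrons are farther from the nucleus).
A diagonal step moves right (one effect) and down (the opposite effect) at once.
Ge > Al: period and group pull opposite ways; the across-period shift dominates (762 vs 578 kJ/mol).
Sb > Ge: the two effects oppose for this pair; the across-period effect wins (831 vs 762 kJ/mol).
Be > Sb: the two effects oppose for this pair; the down-group effect wins (900 vs 831 kJ/mol).
H > Be: period and group pull opposite ways; the down-group shift dominates (1312 vs 900 kJ/mol).
For reference (kJ/mol): H 1312, Be 900, Al 578, Ge 762, Sb 831.
So from highest to lowest: H > Be > Sb > Ge > Al.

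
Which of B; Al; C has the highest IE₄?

After 3 electrons have been removed, what remains? B³⁺ is the bare [He] core; Al³⁺ is the bare [Ne] core; C³⁺ still has 1 valence electron.
Pulling an electron out of a noble-gas core costs far more than removing a remaining valence electron, so Al and B sit at the high end of IE_4.
The numbers (kJ/mol): B 25026, Al 11577, C 6223.
Overall IE_4 order: C < Al < B.

B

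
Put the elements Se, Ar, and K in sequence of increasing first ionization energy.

Ar is in period 3, group 18; K is in period 4, group 1; Se is in period 4, group 16.
First ionization energy rises across a period (greater Z_eff holds electrons more tightly) and falls down a group (valence electrons are farther from the nucleus).
Neither a single period nor a single group — weigh both effects.
Se > K: both are in period 4; the period trend gives Se the larger value.
Ar > Se: both effects reinforce here, so Ar is clearly the higher of the two.
Approximate values (kJ/mol): Ar 1521, K 419, Se 941.
So from lowest to highest: K < Se < Ar.

K < Se < Ar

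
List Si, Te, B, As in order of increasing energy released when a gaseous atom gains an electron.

B, As, Si, Te

B is in period 2, group 13; Si is in period 3, group 14; As is in period 4, group 15; Te is in period 5, group 16.
Adding an electron releases more energy for atoms nearer the top right (short of the noble gases).
These sit on a diagonal, where the across-period and down-group effects partly cancel.
As > B: period and group pull opposite ways; the across-period shift dominates (78 vs 27 kJ/mol).
Si > As: the two effects oppose for this pair; the down-group effect wins (134 vs 78 kJ/mol).
Te > Si: period and group pull opposite ways; the across-period shift dominates (190 vs 134 kJ/mol).
Approximate values (kJ/mol): B 27, Si 134, As 78, Te 190.
So from lowest to highest: B < As < Si < Te.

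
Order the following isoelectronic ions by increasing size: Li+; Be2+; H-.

Be2+, Li+, H-

All of these have 2 electrons, so size is governed by nuclear charge alone: the more protons, the stronger the pull on the same electron cloud, and the smaller the ion.
Nuclear charges: Be2+ (Z=4), Li+ (Z=3), H- (Z=1).
Smallest to largest: Be2+ < Li+ < H-.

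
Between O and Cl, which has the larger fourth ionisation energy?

O

IE_4 is the cost of taking one more electron from the +3 cation: O³⁺ still has 3 valence electrons; Cl³⁺ still has 4 valence electrons.
All are still removing valence electrons, so compare the +3 ions as you would atoms: IE_4 generally rises across a period (higher Z_eff) and falls down a group (larger shell), subject to the usual subshell exceptions.
Valence configurations: O³⁺ [He]2s²2p¹, Cl³⁺ [Ne]3s²3p².
Approximate IE_4 values (kJ/mol): O 7469, Cl 5159.
Putting it together, IE_4: Cl < O.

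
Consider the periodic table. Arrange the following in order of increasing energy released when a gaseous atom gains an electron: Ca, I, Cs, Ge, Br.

Ca < Cs < Ge < I < Br

EA tends to increase across a period and decrease down a group, though the pattern is less regular than for IE or radius.
Here both period and group differ, so the two effects have to be weighed against each other.
Cs > Ca: this pair runs against the simple trend — see the exception note.
Ge > Cs: both effects reinforce here, so Ge is clearly the higher of the two.
I > Ge: the two effects oppose for this pair; the across-period effect wins (295 vs 119 kJ/mol).
Br > I: they share group 17; the group trend gives Br the larger value.
Note the exception: Cs has a higher electron affinity than Ca, contrary to the simple trend — adding an electron to Ca (ns²) has to open a new, higher-energy np subshell, which is unfavourable.
For reference (kJ/mol): Ca 2, Ge 119, Br 325, I 295, Cs 46.
So from lowest to highest: Ca < Cs < Ge < I < Br.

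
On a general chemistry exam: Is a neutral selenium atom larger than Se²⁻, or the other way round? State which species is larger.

Se²⁻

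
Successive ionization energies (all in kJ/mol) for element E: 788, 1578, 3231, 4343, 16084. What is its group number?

Look for the largest jump between consecutive ionization energies: IE5/IE4 ≈ 3.7, far larger than any earlier ratio.
That jump marks the point where a core electron is being removed. So the atom has 4 valence electrons.
A main-group element with 4 valence electrons is in group 14.

Group 14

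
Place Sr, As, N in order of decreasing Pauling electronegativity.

N > As > Sr

EN rises left→right (higher Z_eff, smaller atoms) and falls top→bottom (larger, more shielded atoms).
Neither a single period nor a single group — weigh both effects.
As > Sr: relative to Sr, both the across-period and down-group shifts push As's electronegativity up.
N > As: they share group 15; the group trend gives N the larger value.
Approximate values (Pauling): N 3.04, As 2.18, Sr 0.95.
So from highest to lowest: N > As > Sr.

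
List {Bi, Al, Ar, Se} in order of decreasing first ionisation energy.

Ar, Se, Bi, Al

Removing the outermost electron gets harder across a period and easier down a group.
Neither a single period nor a single group — weigh both effects.
Bi > Al: period and group pull opposite ways; the across-period shift dominates (703 vs 578 kJ/mol).
Se > Bi: relative to Bi, both the across-period and down-group shifts push Se's first ionization energy up.
Ar > Se: both effects reinforce here, so Ar is clearly the higher of the two.
For reference (kJ/mol): Al 578, Ar 1521, Se 941, Bi 703.
So from highest to lowest: Ar > Se > Bi > Al.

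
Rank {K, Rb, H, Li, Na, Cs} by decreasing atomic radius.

Cs, Rb, K, Na, Li, H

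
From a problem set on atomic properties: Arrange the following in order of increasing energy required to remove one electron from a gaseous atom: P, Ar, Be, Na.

Na < Be < P < Ar

Be is in period 2, group 2; Na is in period 3, group 1; P is in period 3, group 15; Ar is in period 3, group 18.
Removing the outermost electron gets harder across a period and easier down a group.
Neither a single period nor a single group — weigh both effects.
Be > Na: both effects reinforce here, so Be is clearly the higher of the two.
P > Be: period and group pull opposite ways; the across-period shift dominates (1012 vs 900 kJ/mol).
Ar > P: Ar lies to the right of P in period 3, so the across-period effect alone puts Ar higher.
Approximate values (kJ/mol): Be 900, Na 496, P 1012, Ar 1521.
So from lowest to highest: Na < Be < P < Ar.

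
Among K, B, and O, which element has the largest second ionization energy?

O

The second ionization energy removes an electron from the +1 ion. For each element: K⁺ is the bare [Ar] core; B⁺ still has 2 valence electrons; O⁺ still has 5 valence electrons.
Usually core removal costs more than valence removal, but here the competition is close: a tightly held n=2 valence electron can cost more to remove than an n=3 core electron, so the actual values have to decide it.
Valence configurations: B⁺ [He]2s², O⁺ [He]2s²2p³.
The numbers (kJ/mol): K 3052, B 2427, O 3388.
Putting it together, IE_2: B < K < O.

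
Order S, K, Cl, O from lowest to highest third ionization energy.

After 2 electrons have been removed, what remains? S²⁺ still has 4 valence electrons; K²⁺ is already 1 electron into the core; Cl²⁺ still has 5 valence electrons; O²⁺ still has 4 valence electrons.
Usually core removal costs more than valence removal, but here the competition is close: a tightly held n=2 valence electron can cost more to remove than an n=3 core electron, so the actual values have to decide it.
Valence configurations: S²⁺ [Ne]3s²3p², Cl²⁺ [Ne]3s²3p³, O²⁺ [He]2s²2p².
The numbers (kJ/mol): S 3357, K 4420, Cl 3822, O 5300.
Hence IE_3: S < Cl < K < O.

S < Cl < K < O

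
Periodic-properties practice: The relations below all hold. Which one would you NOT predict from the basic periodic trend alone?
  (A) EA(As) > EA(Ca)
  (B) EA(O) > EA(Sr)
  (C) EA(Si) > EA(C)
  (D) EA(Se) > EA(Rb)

(C)

The general trend: electron affinity increases across a period and decreases down a group.
(A) As (period 4, group 15) vs Ca (period 4, group 2): the stated order agrees with the simple trend.
(B) O (period 2, group 16) vs Sr (period 5, group 2): the stated order agrees with the simple trend.
(C) Si (period 3, group 14) vs C (period 2, group 14): the stated order contradicts the simple trend.
(D) Se (period 4, group 16) vs Rb (period 5, group 1): the stated order agrees with the simple trend.
The exception is (C): Si's larger, more diffuse 3p orbitals accept an added electron slightly more readily than C's compact 2p.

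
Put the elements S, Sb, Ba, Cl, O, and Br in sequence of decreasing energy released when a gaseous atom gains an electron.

Cl > Br > S > O > Sb > Ba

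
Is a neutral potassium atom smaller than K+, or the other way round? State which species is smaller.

Forming K+ removes 1 electron from K. Fewer electrons for the same nuclear charge means less shielding and a higher Z_eff on the remaining electrons, and for main-group metals the entire outer shell is lost.
A cation is smaller than its parent atom: K+ < K.

K+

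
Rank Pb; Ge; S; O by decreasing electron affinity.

O is in period 2, group 16; S is in period 3, group 16; Ge is in period 4, group 14; Pb is in period 6, group 14.
Atoms with high Z_eff and room in the valence shell (especially the halogens) have the most exothermic electron affinities.
Neither a single period nor a single group — weigh both effects.
Ge > Pb: they share group 14; the group trend gives Ge the larger value.
O > Ge: both effects reinforce here, so O is clearly the higher of the two.
S > O: this pair runs against the simple trend — see the exception note.
Note the exception: S has a higher electron affinity than O, contrary to the simple trend — the compact 2p subshell of O repels the added electron more than S's larger 3p does.
Approximate values (kJ/mol): O 141, S 200, Ge 119, Pb 35.
So from highest to lowest: S > O > Ge > Pb.

S > O > Ge > Pb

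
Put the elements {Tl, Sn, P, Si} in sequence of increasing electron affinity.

Si is in period 3, group 14; P is in period 3, group 15; Sn is in period 5, group 14; Tl is in period 6, group 13.
Electron affinity generally becomes more exothermic across a period toward the halogens and less exothermic down a group.
Here both period and group differ, so the two effects have to be weighed against each other.
P > Tl: both effects reinforce here, so P is clearly the higher of the two.
Sn > P: this pair runs against the simple trend — see the exception note.
Si > Sn: Si sits above Sn in group 14, so the down-group effect alone puts Si higher.
Note the exception: Sn has a higher electron affinity than P, contrary to the simple trend — adding an electron to P's half-filled np³ subshell costs electron-pairing energy.
Note the exception: Si has a higher electron affinity than P, contrary to the simple trend — adding an electron to P's half-filled 3p³ is unfavourable, so Si (3p²) has the more exothermic EA.
Approximate values (kJ/mol): Si 134, P 72, Sn 107, Tl 19.
So from lowest to highest: Tl < P < Sn < Si.

Tl < P < Sn < Si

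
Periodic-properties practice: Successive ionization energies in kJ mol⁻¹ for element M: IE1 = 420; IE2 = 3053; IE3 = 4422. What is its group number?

Group 1

Look for the largest jump between consecutive ionization energies: IE2/IE1 ≈ 7.3, far larger than any earlier ratio.
That jump marks the point where a core electron is being removed. So the atom has 1 valence electron.
A main-group element with 1 valence electron is in group 1.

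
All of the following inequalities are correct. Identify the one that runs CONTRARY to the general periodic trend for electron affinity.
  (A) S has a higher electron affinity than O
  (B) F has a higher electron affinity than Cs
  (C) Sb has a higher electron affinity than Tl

(A)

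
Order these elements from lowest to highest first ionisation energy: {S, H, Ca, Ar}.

Ca < S < H < Ar

H is in period 1, group 1; S is in period 3, group 16; Ar is in period 3, group 18; Ca is in period 4, group 2.
Removing the outermost electron gets harder across a period and easier down a group.
Neither a single period nor a single group — weigh both effects.
S > Ca: both effects reinforce here, so S is clearly the higher of the two.
H > S: period and group pull opposite ways; the down-group shift dominates (1312 vs 1000 kJ/mol).
Ar > H: period and group pull opposite ways; the across-period shift dominates (1521 vs 1312 kJ/mol).
Approximate values (kJ/mol): H 1312, S 1000, Ar 1521, Ca 590.
So from lowest to highest: Ca < S < H < Ar.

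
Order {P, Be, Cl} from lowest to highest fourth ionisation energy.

P < Cl < Be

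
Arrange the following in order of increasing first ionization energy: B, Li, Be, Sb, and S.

Li is in period 2, group 1; Be is in period 2, group 2; B is in period 2, group 13; S is in period 3, group 16; Sb is in period 5, group 15.
First ionization energy rises across a period (greater Z_eff holds electrons more tightly) and falls down a group (valence electrons are farther from the nucleus).
Here both period and group differ, so the two effects have to be weighed against each other.
B > Li: B lies to the right of Li in period 2, so the across-period effect alone puts B higher.
Sb > B: the two effects oppose for this pair; the across-period effect wins (831 vs 801 kJ/mol).
Be > Sb: the two effects oppose for this pair; the down-group effect wins (900 vs 831 kJ/mol).
S > Be: the two effects oppose for this pair; the across-period effect wins (1000 vs 900 kJ/mol).
Note the exception: Be has a higher first ionization energy than B, contrary to the simple trend — removing B's lone 2p electron is easier than breaking Be's filled 2s².
Approximate values (kJ/mol): Li 520, Be 900, B 801, S 1000, Sb 831.
So from lowest to highest: Li < B < Sb < Be < S.

Li < B < Sb < Be < S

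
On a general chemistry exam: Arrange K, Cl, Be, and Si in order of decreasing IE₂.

K > Cl > Be > Si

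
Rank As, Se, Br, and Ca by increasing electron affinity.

Ca is in period 4, group 2; As is in period 4, group 15; Se is in period 4, group 16; Br is in period 4, group 17.
EA tends to increase across a period and decrease down a group, though the pattern is less regular than for IE or radius.
All lie in period 4, so electron affinity increases left to right.
So from lowest to highest: Ca < As < Se < Br.

Ca, As, Se, Br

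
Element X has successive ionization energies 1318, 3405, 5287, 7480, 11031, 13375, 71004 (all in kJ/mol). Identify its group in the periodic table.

Look for the largest jump between consecutive ionization energies: IE7/IE6 ≈ 5.3, far larger than any earlier ratio.
That jump marks the point where a core electron is being removed. So the atom has 6 valence electrons.
A main-group element with 6 valence electrons is in group 16.

Group 16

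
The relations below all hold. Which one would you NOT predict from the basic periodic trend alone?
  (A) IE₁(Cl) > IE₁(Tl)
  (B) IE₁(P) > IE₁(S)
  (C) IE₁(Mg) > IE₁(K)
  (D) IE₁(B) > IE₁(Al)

The general trend: IE₁ increases across a period and decreases down a group.
(A) Cl (period 3, group 17) vs Tl (period 6, group 13): the stated order agrees with the simple trend.
(B) P (period 3, group 15) vs S (period 3, group 16): the stated order contradicts the simple trend.
(C) Mg (period 3, group 2) vs K (period 4, group 1): the stated order agrees with the simple trend.
(D) B (period 2, group 13) vs Al (period 3, group 13): the stated order agrees with the simple trend.
The exception is (B): S (3p⁴) ionizes more easily than half-filled P (3p³) because the paired 3p electron in S is pushed out by e⁻–e⁻ repulsion.

(B)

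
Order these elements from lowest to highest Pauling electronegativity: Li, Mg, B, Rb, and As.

Rb, Li, Mg, B, As

Atoms toward the upper right of the periodic table pull bonding electrons most strongly.
These span different periods and groups, so the two trends combine.
Li > Rb: they share group 1; the group trend gives Li the larger value.
Mg > Li: the two effects oppose for this pair; the across-period effect wins (1.31 vs 0.98).
B > Mg: both effects reinforce here, so B is clearly the higher of the two.
As > B: the two effects oppose for this pair; the across-period effect wins (2.18 vs 2.04).
For reference (Pauling): Li 0.98, B 2.04, Mg 1.31, As 2.18, Rb 0.82.
So from lowest to highest: Rb < Li < Mg < B < As.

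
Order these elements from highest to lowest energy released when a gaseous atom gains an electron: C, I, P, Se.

Atoms with high Z_eff and room in the valence shell (especially the halogens) have the most exothermic electron affinities.
A diagonal step moves right (one effect) and down (the opposite effect) at once.
C > P: period and group pull opposite ways; the down-group shift dominates (122 vs 72 kJ/mol).
Se > C: the two effects oppose for this pair; the across-period effect wins (195 vs 122 kJ/mol).
I > Se: the two effects oppose for this pair; the across-period effect wins (295 vs 195 kJ/mol).
For reference (kJ/mol): C 122, P 72, Se 195, I 295.
So from highest to lowest: I > Se > C > P.

I, Se, C, P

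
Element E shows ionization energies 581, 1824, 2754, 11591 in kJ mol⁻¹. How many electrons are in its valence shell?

3

Look for the largest jump between consecutive ionization energies: IE4/IE3 ≈ 4.2, far larger than any earlier ratio.
That jump marks the point where a core electron is being removed. So the atom has 3 valence electrons.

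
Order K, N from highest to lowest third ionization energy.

After 2 electrons have been removed, what remains? K²⁺ is already 1 electron into the core; N²⁺ still has 3 valence electrons.
Usually core removal costs more than valence removal, but here the competition is close: a tightly held n=2 valence electron can cost more to remove than an n=3 core electron, so the actual values have to decide it.
Tabulated IE_3 (kJ/mol): K 4420, N 4578.
So the third ionization energies run K < N.

N > K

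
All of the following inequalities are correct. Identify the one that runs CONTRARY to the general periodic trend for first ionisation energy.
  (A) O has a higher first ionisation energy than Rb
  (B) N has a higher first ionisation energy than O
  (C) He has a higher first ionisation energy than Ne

The general trend: first ionisation energy increases across a period and decreases down a group.
(A) O (period 2, group 16) vs Rb (period 5, group 1): the stated order agrees with the simple trend.
(B) N (period 2, group 15) vs O (period 2, group 16): the stated order contradicts the simple trend.
(C) He (period 1, group 18) vs Ne (period 2, group 18): the stated order agrees with the simple trend.
The exception is (B): pairing an electron in O's 2p⁴ costs repulsion energy, so O ionizes more easily than half-filled N (2p³).

(B)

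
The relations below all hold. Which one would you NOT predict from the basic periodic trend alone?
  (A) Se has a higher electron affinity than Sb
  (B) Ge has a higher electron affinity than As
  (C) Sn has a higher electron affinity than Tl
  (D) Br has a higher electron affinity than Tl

The general trend: electron affinity increases across a period and decreases down a group.
(A) Se (period 4, group 16) vs Sb (period 5, group 15): the stated order agrees with the simple trend.
(B) Ge (period 4, group 14) vs As (period 4, group 15): the stated order contradicts the simple trend.
(C) Sn (period 5, group 14) vs Tl (period 6, group 13): the stated order agrees with the simple trend.
(D) Br (period 4, group 17) vs Tl (period 6, group 13): the stated order agrees with the simple trend.
The exception is (B): adding an electron to As's half-filled 4p³ is unfavourable, so Ge (4p²) has the more exothermic EA.

(B)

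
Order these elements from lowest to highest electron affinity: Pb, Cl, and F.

Electron affinity generally becomes more exothermic across a period toward the halogens and less exothermic down a group.
Neither a single period nor a single group — weigh both effects.
F > Pb: both effects reinforce here, so F is clearly the higher of the two.
Cl > F: this pair runs against the simple trend — see the exception note.
Note the exception: Cl has a higher electron affinity than F, contrary to the simple trend — F's small 2p subshell makes the incoming electron feel strong e⁻–e⁻ repulsion, so Cl actually releases more energy on gaining an electron.
Tabulated electron affinity (kJ/mol): F 328, Cl 349, Pb 35.
So from lowest to highest: Pb < F < Cl.

Pb < F < Cl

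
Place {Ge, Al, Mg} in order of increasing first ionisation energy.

Al < Mg < Ge

Mg is in period 3, group 2; Al is in period 3, group 13; Ge is in period 4, group 14.
First ionization energy rises across a period (greater Z_eff holds electrons more tightly) and falls down a group (valence electrons are farther from the nucleus).
These span different periods and groups, so the two trends combine.
Mg > Al: this pair runs against the simple trend — see the exception note.
Ge > Mg: period and group pull opposite ways; the across-period shift dominates (762 vs 738 kJ/mol).
Note the exception: Mg has a higher first ionization energy than Al, contrary to the simple trend — Al's single 3p electron is easier to remove than one from Mg's filled 3s².
Approximate values (kJ/mol): Mg 738, Al 578, Ge 762.
So from lowest to highest: Al < Mg < Ge.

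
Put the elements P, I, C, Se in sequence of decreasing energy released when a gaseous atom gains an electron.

I > Se > C > P

C is in period 2, group 14; P is in period 3, group 15; Se is in period 4, group 16; I is in period 5, group 17.
Adding an electron releases more energy for atoms nearer the top right (short of the noble gases).
These sit on a diagonal, where the across-period and down-group effects partly cancel.
C > P: the two effects oppose for this pair; the down-group effect wins (122 vs 72 kJ/mol).
Se > C: period and group pull opposite ways; the across-period shift dominates (195 vs 122 kJ/mol).
I > Se: the two effects oppose for this pair; the across-period effect wins (295 vs 195 kJ/mol).
Approximate values (kJ/mol): C 122, P 72, Se 195, I 295.
So from highest to lowest: I > Se > C > P.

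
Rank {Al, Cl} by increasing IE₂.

Al < Cl

After 1 electron has been removed, what remains? Al⁺ still has 2 valence electrons; Cl⁺ still has 6 valence electrons.
All are still removing valence electrons, so compare the +1 ions as you would atoms: IE_2 generally rises across a period (higher Z_eff) and falls down a group (larger shell), subject to the usual subshell exceptions.
Valence configurations: Al⁺ [Ne]3s², Cl⁺ [Ne]3s²3p⁴.
Tabulated IE_2 (kJ/mol): Al 1817, Cl 2298.
Overall IE_2 order: Al < Cl.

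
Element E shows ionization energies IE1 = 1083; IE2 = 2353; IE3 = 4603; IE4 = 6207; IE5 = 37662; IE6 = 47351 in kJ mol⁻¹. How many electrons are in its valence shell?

Look for the largest jump between consecutive ionization energies: IE5/IE4 ≈ 6.1, far larger than any earlier ratio.
That jump marks the point where a core electron is being removed. So the atom has 4 valence electrons.

4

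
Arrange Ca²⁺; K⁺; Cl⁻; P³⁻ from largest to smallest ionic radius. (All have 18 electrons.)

P³⁻ > Cl⁻ > K⁺ > Ca²⁺

All of these have 18 electrons, so size is governed by nuclear charge alone: the more protons, the stronger the pull on the same electron cloud, and the smaller the ion.
Nuclear charges: Ca²⁺ (Z=20), K⁺ (Z=19), Cl⁻ (Z=17), P³⁻ (Z=15).
Largest to smallest: P³⁻ > Cl⁻ > K⁺ > Ca²⁺.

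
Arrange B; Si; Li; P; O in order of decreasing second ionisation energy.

After 1 electron has been removed, what remains? B⁺ still has 2 valence electrons; Si⁺ still has 3 valence electrons; Li⁺ is the bare [He] core; P⁺ still has 4 valence electrons; O⁺ still has 5 valence electrons.
Breaking into a closed-shell core is much more expensive than removing a leftover valence electron — Li has the largest IE_2 here.
Valence configurations: B⁺ [He]2s², Si⁺ [Ne]3s²3p¹, P⁺ [Ne]3s²3p², O⁺ [He]2s²2p³.
The numbers (kJ/mol): B 2427, Si 1577, Li 7298, P 1907, O 3388.
Hence IE_2: Si < P < B < O < Li.

Li, O, B, P, Si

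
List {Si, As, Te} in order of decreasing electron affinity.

Si is in period 3, group 14; As is in period 4, group 15; Te is in period 5, group 16.
Atoms with high Z_eff and room in the valence shell (especially the halogens) have the most exothermic electron affinities.
A diagonal step moves right (one effect) and down (the opposite effect) at once.
Si > As: the two effects oppose for this pair; the down-group effect wins (134 vs 78 kJ/mol).
Te > Si: the two effects oppose for this pair; the across-period effect wins (190 vs 134 kJ/mol).
Approximate values (kJ/mol): Si 134, As 78, Te 190.
So from highest to lowest: Te > Si > As.

Te > Si > As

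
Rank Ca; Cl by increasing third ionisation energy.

Cl < Ca

IE_3 is the cost of taking one more electron from the +2 cation: Ca²⁺ is the bare [Ar] core; Cl²⁺ still has 5 valence electrons.
Pulling an electron out of a noble-gas core costs far more than removing a remaining valence electron, so Ca sits at the high end of IE_3.
Tabulated IE_3 (kJ/mol): Ca 4912, Cl 3822.
Hence IE_3: Cl < Ca.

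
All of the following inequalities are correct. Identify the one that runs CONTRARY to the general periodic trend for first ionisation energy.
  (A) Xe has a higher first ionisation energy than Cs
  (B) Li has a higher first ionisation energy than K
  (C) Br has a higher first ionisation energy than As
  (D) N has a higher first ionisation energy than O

(D)

The general trend: first ionisation energy increases across a period and decreases down a group.
(A) Xe (period 5, group 18) vs Cs (period 6, group 1): the stated order agrees with the simple trend.
(B) Li (period 2, group 1) vs K (period 4, group 1): the stated order agrees with the simple trend.
(C) Br (period 4, group 17) vs As (period 4, group 15): the stated order agrees with the simple trend.
(D) N (period 2, group 15) vs O (period 2, group 16): the stated order contradicts the simple trend.
The exception is (D): pairing an electron in O's 2p⁴ costs repulsion energy, so O ionizes more easily than half-filled N (2p³).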